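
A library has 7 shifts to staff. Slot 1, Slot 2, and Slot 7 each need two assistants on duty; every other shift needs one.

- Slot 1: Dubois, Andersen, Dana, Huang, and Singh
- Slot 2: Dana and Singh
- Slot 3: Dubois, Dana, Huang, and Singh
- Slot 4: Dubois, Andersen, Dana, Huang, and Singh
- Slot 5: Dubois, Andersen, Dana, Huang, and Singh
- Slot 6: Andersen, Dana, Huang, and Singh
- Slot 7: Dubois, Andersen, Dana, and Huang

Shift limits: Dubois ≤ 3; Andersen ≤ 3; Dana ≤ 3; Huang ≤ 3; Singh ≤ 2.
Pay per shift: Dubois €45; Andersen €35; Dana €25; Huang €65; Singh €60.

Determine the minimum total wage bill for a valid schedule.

Slot 2 can only be covered by Dana and Singh, so that assignment is forced.
Picking the cheapest available assistant for each shift independently would cost €305, but that ignores the shift limits.
An optimal schedule: Slot 1→Andersen+Dana, Slot 2→Dana+Singh, Slot 3→Dubois, Slot 4→Dubois, Slot 5→Dubois, Slot 6→Andersen, Slot 7→Andersen+Dana.
Total: 35 + 25 + 25 + 60 + 45 + 45 + 45 + 35 + 35 + 25 = €375.

€375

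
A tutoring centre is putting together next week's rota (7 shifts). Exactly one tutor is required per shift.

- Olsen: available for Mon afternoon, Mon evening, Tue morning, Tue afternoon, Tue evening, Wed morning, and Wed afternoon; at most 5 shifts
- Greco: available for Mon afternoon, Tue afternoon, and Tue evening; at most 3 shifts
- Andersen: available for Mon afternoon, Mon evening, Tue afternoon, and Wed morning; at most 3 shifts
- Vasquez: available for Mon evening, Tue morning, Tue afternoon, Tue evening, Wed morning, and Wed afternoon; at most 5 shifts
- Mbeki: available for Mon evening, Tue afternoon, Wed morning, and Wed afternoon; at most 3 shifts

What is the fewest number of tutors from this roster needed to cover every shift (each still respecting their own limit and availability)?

7 slots to fill and no one can take more than 5, so at least ⌈7/5⌉ = 2 tutors are needed.
Olsen and Greco alone can cover everything: Mon afternoon→Olsen, Mon evening→Olsen, Tue morning→Olsen, Tue afternoon→Greco, Tue evening→Greco, Wed morning→Olsen, Wed afternoon→Olsen.

2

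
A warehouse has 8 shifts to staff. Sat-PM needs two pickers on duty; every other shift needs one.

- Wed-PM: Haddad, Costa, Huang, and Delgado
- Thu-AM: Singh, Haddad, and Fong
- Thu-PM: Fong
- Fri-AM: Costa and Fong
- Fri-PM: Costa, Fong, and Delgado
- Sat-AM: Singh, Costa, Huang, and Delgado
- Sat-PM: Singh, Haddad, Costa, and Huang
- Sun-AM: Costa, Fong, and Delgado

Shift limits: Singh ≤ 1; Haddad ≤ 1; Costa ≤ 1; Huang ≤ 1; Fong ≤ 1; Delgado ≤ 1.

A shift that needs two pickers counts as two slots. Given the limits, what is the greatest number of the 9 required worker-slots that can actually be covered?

6

Total capacity across all pickers is 1+1+1+1+1+1 = 6, and 9 slots are needed, so at most 6 can be filled.
An assignment achieving 6: Wed-PM→Haddad, Thu-AM→Singh, Thu-PM→Fong, Fri-AM→Costa, Fri-PM→Delgado, Sat-AM→Huang.
Loads: Singh 1/1, Haddad 1/1, Costa 1/1, Huang 1/1, Fong 1/1, Delgado 1/1.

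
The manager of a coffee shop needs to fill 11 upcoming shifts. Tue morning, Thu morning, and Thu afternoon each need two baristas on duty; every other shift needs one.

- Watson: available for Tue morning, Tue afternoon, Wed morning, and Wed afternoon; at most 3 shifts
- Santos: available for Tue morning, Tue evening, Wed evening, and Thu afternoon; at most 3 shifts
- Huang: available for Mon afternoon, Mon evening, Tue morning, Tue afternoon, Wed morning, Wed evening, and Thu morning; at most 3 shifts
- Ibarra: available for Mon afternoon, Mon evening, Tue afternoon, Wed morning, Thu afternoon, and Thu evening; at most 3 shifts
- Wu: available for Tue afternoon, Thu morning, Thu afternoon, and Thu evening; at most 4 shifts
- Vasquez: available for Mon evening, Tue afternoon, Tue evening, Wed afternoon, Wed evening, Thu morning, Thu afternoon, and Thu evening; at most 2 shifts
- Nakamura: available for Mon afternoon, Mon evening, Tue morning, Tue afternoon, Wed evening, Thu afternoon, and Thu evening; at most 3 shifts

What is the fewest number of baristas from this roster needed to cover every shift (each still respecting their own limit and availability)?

14 slots to fill and no one can take more than 4, so at least ⌈14/4⌉ = 4 baristas are needed.
Any 4 baristas together have capacity at most 4+3+3+3 = 13 < 14 slots, so 4 can never suffice.
Watson, Santos, Huang, Ibarra, and Wu alone can cover everything: Mon afternoon→Huang, Mon evening→Huang, Tue morning→Watson+Santos, Tue afternoon→Ibarra, Tue evening→Santos, Wed morning→Watson, Wed afternoon→Watson, Wed evening→Santos, Thu morning→Huang+Wu, Thu afternoon→Ibarra+Wu, Thu evening→Ibarra.

5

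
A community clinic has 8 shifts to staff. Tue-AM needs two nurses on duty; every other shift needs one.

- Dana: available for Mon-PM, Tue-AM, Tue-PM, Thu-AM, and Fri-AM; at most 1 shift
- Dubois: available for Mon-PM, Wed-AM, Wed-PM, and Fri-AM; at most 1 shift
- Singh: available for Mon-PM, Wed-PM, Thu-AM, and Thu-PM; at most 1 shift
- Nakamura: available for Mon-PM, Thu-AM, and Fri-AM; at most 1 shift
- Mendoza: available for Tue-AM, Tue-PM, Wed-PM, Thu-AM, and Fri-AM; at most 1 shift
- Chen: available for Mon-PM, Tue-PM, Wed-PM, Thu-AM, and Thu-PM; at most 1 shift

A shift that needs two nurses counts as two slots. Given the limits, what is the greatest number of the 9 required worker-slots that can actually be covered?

6

Total capacity across all nurses is 1+1+1+1+1+1 = 6, and 9 slots are needed, so at most 6 can be filled.
An assignment achieving 6: Tue-AM→Dana+Mendoza, Tue-PM→Chen, Wed-AM→Dubois, Thu-PM→Singh, Fri-AM→Nakamura.
Loads: Dana 1/1, Dubois 1/1, Singh 1/1, Nakamura 1/1, Mendoza 1/1, Chen 1/1.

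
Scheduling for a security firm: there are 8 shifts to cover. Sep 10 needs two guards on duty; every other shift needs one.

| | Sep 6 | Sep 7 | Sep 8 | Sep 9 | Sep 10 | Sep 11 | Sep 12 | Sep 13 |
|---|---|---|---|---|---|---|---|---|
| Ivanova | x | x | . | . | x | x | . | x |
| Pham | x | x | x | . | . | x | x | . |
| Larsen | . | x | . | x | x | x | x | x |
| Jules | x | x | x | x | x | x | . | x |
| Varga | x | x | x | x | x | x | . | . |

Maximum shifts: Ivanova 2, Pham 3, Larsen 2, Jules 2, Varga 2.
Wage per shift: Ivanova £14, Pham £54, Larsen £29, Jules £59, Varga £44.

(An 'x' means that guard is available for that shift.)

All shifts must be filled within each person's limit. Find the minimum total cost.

£336

Picking the cheapest available guard for each shift independently would cost £201, but that ignores the shift limits.
An optimal schedule: Sep 6→Pham, Sep 7→Pham, Sep 8→Varga, Sep 9→Larsen, Sep 10→Ivanova+Varga, Sep 11→Pham, Sep 12→Larsen, Sep 13→Ivanova.
Total: 54 + 54 + 44 + 29 + 14 + 44 + 54 + 29 + 14 = £336.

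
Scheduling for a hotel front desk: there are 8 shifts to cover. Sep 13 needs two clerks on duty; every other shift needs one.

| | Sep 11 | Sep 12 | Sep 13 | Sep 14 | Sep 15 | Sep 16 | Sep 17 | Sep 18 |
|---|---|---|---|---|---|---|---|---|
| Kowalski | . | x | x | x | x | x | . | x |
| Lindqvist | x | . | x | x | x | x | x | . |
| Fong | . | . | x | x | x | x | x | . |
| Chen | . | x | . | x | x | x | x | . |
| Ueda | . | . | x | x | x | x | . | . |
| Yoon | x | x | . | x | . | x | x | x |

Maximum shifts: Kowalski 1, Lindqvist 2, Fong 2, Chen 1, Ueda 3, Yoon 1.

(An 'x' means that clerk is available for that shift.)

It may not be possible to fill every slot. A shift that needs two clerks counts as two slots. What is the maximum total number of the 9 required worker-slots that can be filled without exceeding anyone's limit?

Total capacity across all clerks is 1+2+2+1+3+1 = 10, and 9 slots are needed, so at most 9 can be filled.
An assignment achieving 9: Sep 11→Lindqvist, Sep 12→Chen, Sep 13→Lindqvist+Fong, Sep 14→Ueda, Sep 15→Ueda, Sep 16→Ueda, Sep 17→Fong, Sep 18→Kowalski.
Loads: Kowalski 1/1, Lindqvist 2/2, Fong 2/2, Chen 1/1, Ueda 3/3, Yoon 0/1.

9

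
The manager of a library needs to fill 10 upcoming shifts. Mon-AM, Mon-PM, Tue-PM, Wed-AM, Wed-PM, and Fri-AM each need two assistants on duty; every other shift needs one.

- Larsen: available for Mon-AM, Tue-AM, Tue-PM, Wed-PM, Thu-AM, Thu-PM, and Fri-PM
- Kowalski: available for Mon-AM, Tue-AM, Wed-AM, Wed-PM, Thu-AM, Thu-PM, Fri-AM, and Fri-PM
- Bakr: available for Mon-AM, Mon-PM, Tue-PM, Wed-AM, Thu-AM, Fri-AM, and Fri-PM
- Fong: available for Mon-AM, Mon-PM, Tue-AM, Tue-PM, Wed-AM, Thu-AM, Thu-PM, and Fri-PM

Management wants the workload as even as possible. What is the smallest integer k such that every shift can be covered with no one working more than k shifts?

4

With 4 assistants and 16 worker-slots to fill, someone must work at least ⌈16/4⌉ = 4 shifts, so k ≥ 4.
k = 4 works: Mon-AM→Kowalski+Fong, Mon-PM→Bakr+Fong, Tue-AM→Larsen, Tue-PM→Larsen+Bakr, Wed-AM→Kowalski+Bakr, Wed-PM→Larsen+Kowalski, Thu-AM→Fong, Thu-PM→Larsen, Fri-AM→Kowalski+Bakr, Fri-PM→Fong.
Loads: Larsen 4, Kowalski 4, Bakr 4, Fong 4 — all ≤ 4.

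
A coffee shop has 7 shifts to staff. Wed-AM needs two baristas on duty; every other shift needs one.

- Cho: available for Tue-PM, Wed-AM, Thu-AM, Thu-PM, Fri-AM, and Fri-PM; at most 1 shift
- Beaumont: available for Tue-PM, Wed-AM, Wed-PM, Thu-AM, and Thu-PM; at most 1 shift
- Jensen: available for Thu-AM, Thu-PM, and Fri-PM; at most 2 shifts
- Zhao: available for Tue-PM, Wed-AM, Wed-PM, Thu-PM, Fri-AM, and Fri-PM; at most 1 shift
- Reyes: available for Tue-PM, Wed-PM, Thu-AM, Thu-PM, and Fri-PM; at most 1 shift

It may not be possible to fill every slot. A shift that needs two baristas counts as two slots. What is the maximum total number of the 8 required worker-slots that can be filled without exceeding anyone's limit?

6

Total capacity across all baristas is 1+1+2+1+1 = 6, and 8 slots are needed, so at most 6 can be filled.
An assignment achieving 6: Wed-AM→Beaumont+Zhao, Wed-PM→Reyes, Thu-AM→Jensen, Fri-AM→Cho, Fri-PM→Jensen.
Loads: Cho 1/1, Beaumont 1/1, Jensen 2/2, Zhao 1/1, Reyes 1/1.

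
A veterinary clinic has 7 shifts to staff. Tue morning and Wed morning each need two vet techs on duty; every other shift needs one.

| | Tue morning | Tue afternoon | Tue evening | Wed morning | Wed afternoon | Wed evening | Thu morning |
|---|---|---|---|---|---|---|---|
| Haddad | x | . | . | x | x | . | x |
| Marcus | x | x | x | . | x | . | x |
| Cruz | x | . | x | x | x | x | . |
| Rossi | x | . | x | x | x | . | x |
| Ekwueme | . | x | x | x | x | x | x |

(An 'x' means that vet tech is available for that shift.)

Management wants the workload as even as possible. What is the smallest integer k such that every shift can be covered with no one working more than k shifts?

2

With 5 vet techs and 9 worker-slots to fill, someone must work at least ⌈9/5⌉ = 2 shifts, so k ≥ 2.
k = 2 works: Tue morning→Cruz+Rossi, Tue afternoon→Marcus, Tue evening→Marcus, Wed morning→Rossi+Ekwueme, Wed afternoon→Haddad, Wed evening→Cruz, Thu morning→Haddad.
Loads: Haddad 2, Marcus 2, Cruz 2, Rossi 2, Ekwueme 1 — all ≤ 2.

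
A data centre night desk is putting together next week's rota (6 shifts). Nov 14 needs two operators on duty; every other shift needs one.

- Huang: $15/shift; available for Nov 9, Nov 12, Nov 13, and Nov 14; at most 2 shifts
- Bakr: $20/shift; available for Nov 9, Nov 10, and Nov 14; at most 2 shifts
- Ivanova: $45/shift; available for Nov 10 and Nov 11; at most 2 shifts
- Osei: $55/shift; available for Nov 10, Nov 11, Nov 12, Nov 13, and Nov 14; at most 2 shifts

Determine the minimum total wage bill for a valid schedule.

$215

Picking the cheapest available operator for each shift independently would cost $145, but that ignores the shift limits.
An optimal schedule: Nov 9→Bakr, Nov 10→Ivanova, Nov 11→Ivanova, Nov 12→Huang, Nov 13→Huang, Nov 14→Bakr+Osei.
Total: 20 + 45 + 45 + 15 + 15 + 20 + 55 = $215.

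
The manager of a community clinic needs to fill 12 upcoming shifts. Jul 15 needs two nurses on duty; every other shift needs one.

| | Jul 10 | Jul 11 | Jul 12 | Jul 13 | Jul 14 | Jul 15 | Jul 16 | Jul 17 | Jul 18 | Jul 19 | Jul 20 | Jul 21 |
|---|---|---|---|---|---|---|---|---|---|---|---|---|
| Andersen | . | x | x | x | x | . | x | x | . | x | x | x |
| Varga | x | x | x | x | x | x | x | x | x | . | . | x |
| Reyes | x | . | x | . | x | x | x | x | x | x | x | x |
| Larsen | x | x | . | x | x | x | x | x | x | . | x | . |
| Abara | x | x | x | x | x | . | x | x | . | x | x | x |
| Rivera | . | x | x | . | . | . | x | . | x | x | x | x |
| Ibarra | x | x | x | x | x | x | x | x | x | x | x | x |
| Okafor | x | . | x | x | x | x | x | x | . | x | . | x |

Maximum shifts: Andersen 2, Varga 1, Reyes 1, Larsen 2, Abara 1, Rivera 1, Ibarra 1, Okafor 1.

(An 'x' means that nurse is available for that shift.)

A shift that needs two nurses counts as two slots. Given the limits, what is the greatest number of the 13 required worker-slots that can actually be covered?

10

Total capacity across all nurses is 2+1+1+2+1+1+1+1 = 10, and 13 slots are needed, so at most 10 can be filled.
An assignment achieving 10: Jul 10→Larsen, Jul 11→Andersen, Jul 12→Ibarra, Jul 13→Andersen, Jul 14→Okafor, Jul 15→Varga+Reyes, Jul 18→Larsen, Jul 19→Abara, Jul 20→Rivera.
Loads: Andersen 2/2, Varga 1/1, Reyes 1/1, Larsen 2/2, Abara 1/1, Rivera 1/1, Ibarra 1/1, Okafor 1/1.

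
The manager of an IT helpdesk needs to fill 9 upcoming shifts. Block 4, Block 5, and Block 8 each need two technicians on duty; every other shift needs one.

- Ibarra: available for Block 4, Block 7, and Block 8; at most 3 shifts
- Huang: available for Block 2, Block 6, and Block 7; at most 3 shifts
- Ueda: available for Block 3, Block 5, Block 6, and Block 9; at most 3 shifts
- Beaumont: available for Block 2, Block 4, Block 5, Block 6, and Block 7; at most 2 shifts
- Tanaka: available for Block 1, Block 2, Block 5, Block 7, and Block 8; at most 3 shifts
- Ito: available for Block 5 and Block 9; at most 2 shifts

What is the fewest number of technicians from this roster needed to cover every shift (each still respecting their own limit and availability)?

12 slots to fill and no one can take more than 3, so at least ⌈12/3⌉ = 4 technicians are needed.
No set of 4 technicians can cover every shift (each such set leaves at least one shift with no one available or exceeds a cap).
Ibarra, Huang, Ueda, Beaumont, and Tanaka alone can cover everything: Block 1→Tanaka, Block 2→Huang, Block 3→Ueda, Block 4→Ibarra+Beaumont, Block 5→Ueda+Beaumont, Block 6→Huang, Block 7→Ibarra, Block 8→Ibarra+Tanaka, Block 9→Ueda.

5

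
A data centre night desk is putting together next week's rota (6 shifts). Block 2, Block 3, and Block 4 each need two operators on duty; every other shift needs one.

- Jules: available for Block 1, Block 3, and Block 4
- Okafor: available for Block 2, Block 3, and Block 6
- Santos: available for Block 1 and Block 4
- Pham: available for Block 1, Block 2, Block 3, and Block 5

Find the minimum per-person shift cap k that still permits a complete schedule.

3

With 4 operators and 9 worker-slots to fill, someone must work at least ⌈9/4⌉ = 3 shifts, so k ≥ 3.
k = 3 works: Block 1→Jules, Block 2→Okafor+Pham, Block 3→Jules+Okafor, Block 4→Jules+Santos, Block 5→Pham, Block 6→Okafor.
Loads: Jules 3, Okafor 3, Santos 1, Pham 2 — all ≤ 3.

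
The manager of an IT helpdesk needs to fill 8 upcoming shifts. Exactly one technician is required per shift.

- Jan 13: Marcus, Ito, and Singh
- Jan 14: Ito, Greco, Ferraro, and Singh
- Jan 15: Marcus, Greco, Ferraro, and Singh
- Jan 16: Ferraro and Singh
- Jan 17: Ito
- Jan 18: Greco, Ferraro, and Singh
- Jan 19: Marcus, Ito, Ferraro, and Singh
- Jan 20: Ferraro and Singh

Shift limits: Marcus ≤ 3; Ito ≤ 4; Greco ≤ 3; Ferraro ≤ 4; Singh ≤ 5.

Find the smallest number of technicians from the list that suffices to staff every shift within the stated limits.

8 slots to fill and no one can take more than 5, so at least ⌈8/5⌉ = 2 technicians are needed.
Ito and Ferraro alone can cover everything: Jan 13→Ito, Jan 14→Ito, Jan 15→Ferraro, Jan 16→Ferraro, Jan 17→Ito, Jan 18→Ferraro, Jan 19→Ito, Jan 20→Ferraro.

2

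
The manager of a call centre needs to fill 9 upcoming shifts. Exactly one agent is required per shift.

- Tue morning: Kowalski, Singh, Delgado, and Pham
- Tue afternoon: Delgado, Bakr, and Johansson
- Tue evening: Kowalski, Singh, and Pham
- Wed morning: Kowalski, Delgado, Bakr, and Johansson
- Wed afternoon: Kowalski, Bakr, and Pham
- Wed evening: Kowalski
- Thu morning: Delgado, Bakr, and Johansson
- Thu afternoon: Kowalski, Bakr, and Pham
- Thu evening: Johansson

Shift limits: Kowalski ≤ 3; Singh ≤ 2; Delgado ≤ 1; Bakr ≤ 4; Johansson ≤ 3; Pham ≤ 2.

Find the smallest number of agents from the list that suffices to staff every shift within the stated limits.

9 slots to fill and no one can take more than 4, so at least ⌈9/4⌉ = 3 agents are needed.
Kowalski, Bakr, and Johansson alone can cover everything: Tue morning→Kowalski, Tue afternoon→Bakr, Tue evening→Kowalski, Wed morning→Johansson, Wed afternoon→Bakr, Wed evening→Kowalski, Thu morning→Bakr, Thu afternoon→Bakr, Thu evening→Johansson.

3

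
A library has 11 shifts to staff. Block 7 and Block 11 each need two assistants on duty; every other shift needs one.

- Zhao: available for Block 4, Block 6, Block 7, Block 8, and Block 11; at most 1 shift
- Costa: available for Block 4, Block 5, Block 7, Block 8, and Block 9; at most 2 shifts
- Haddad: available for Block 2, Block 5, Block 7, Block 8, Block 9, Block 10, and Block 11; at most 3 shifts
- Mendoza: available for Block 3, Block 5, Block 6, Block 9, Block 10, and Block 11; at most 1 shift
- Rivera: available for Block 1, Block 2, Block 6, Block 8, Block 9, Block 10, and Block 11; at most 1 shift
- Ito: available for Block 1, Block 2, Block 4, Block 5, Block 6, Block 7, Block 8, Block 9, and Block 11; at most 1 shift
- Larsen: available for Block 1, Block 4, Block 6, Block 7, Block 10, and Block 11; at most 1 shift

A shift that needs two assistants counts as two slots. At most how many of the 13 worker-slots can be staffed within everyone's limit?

10

Total capacity across all assistants is 1+2+3+1+1+1+1 = 10, and 13 slots are needed, so at most 10 can be filled.
An assignment achieving 10: Block 1→Rivera, Block 2→Haddad, Block 3→Mendoza, Block 4→Zhao, Block 5→Costa, Block 6→Ito, Block 7→Costa+Haddad, Block 10→Haddad, Block 11→Larsen.
Loads: Zhao 1/1, Costa 2/2, Haddad 3/3, Mendoza 1/1, Rivera 1/1, Ito 1/1, Larsen 1/1.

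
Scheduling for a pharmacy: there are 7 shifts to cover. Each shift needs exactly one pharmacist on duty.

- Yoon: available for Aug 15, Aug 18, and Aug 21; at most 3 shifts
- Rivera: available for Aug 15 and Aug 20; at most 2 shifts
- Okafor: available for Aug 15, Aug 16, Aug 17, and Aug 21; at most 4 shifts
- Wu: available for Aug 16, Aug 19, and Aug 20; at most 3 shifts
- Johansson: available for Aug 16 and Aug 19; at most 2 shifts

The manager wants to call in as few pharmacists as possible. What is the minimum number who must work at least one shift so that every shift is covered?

7 slots to fill and no one can take more than 4, so at least ⌈7/4⌉ = 2 pharmacists are needed.
Shifts {Aug 17, Aug 18, Aug 19} need 3 slots, but among the pharmacists available for them (Yoon, Okafor, Wu, and Johansson) any 2 together supply at most 2. So 2 pharmacists are not enough.
Yoon, Okafor, and Wu alone can cover everything: Aug 15→Yoon, Aug 16→Okafor, Aug 17→Okafor, Aug 18→Yoon, Aug 19→Wu, Aug 20→Wu, Aug 21→Yoon.

3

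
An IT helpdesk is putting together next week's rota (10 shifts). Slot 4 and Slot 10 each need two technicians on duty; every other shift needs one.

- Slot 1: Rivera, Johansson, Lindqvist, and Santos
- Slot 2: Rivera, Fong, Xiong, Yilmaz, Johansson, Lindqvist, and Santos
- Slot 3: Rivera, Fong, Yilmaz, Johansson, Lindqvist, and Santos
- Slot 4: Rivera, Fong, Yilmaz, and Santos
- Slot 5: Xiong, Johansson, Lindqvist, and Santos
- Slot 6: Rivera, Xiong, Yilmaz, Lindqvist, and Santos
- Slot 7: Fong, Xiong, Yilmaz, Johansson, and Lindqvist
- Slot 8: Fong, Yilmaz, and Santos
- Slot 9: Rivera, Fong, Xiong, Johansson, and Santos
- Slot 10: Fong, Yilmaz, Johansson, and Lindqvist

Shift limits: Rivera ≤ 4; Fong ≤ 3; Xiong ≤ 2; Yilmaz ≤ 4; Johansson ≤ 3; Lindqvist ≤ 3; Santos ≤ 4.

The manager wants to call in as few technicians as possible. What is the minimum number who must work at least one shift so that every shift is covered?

4

12 slots to fill and no one can take more than 4, so at least ⌈12/4⌉ = 3 technicians are needed.
No set of 3 technicians can cover every shift (each such set leaves at least one shift with no one available or exceeds a cap).
Rivera, Fong, Xiong, and Yilmaz alone can cover everything: Slot 1→Rivera, Slot 2→Yilmaz, Slot 3→Rivera, Slot 4→Rivera+Fong, Slot 5→Xiong, Slot 6→Rivera, Slot 7→Yilmaz, Slot 8→Fong, Slot 9→Xiong, Slot 10→Fong+Yilmaz.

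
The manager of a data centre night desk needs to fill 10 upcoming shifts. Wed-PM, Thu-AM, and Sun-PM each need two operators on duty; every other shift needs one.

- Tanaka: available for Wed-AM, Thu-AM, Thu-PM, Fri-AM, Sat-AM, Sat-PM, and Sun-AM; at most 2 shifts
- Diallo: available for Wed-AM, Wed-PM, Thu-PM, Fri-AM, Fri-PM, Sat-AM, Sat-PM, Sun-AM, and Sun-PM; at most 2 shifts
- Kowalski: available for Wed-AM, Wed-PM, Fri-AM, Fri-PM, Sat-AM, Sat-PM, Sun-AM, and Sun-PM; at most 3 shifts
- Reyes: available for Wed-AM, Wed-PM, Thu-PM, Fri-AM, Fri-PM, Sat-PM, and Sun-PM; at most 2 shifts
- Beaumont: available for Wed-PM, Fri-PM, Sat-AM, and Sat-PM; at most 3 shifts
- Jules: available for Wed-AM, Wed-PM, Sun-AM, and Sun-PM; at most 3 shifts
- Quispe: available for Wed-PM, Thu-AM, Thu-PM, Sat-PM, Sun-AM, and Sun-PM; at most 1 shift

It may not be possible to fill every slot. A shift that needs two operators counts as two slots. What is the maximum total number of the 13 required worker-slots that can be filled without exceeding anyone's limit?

13

Total capacity across all operators is 2+2+3+2+3+3+1 = 16, and 13 slots are needed, so at most 13 can be filled.
An assignment achieving 13: Wed-AM→Kowalski, Wed-PM→Reyes+Beaumont, Thu-AM→Tanaka+Quispe, Thu-PM→Tanaka, Fri-AM→Diallo, Fri-PM→Diallo, Sat-AM→Kowalski, Sat-PM→Beaumont, Sun-AM→Kowalski, Sun-PM→Reyes+Jules.
Loads: Tanaka 2/2, Diallo 2/2, Kowalski 3/3, Reyes 2/2, Beaumont 2/3, Jules 1/3, Quispe 1/1.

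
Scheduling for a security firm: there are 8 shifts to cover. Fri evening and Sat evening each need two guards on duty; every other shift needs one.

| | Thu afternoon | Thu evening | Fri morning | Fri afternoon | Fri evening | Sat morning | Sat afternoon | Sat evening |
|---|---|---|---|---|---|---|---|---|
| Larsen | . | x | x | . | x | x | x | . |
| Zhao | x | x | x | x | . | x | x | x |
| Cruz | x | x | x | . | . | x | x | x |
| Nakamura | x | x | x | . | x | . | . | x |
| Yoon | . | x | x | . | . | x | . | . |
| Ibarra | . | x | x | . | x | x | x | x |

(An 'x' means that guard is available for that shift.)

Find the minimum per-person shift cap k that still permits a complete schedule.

2

With 6 guards and 10 worker-slots to fill, someone must work at least ⌈10/6⌉ = 2 shifts, so k ≥ 2.
k = 2 works: Thu afternoon→Zhao, Thu evening→Cruz, Fri morning→Yoon, Fri afternoon→Zhao, Fri evening→Larsen+Nakamura, Sat morning→Cruz, Sat afternoon→Larsen, Sat evening→Nakamura+Ibarra.
Loads: Larsen 2, Zhao 2, Cruz 2, Nakamura 2, Yoon 1, Ibarra 1 — all ≤ 2.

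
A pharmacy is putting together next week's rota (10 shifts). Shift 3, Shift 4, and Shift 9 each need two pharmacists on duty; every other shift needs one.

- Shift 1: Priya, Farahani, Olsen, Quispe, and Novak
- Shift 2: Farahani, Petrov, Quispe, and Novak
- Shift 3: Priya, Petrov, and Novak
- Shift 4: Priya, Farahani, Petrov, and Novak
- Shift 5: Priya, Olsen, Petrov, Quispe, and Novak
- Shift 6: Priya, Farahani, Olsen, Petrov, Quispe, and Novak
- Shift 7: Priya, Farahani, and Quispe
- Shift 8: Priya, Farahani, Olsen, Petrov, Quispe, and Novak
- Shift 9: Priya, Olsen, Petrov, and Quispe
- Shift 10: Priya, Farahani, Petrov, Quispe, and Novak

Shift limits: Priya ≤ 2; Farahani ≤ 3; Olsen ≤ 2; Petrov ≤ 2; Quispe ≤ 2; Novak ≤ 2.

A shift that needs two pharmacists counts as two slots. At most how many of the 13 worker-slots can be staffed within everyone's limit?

Total capacity across all pharmacists is 2+3+2+2+2+2 = 13, and 13 slots are needed, so at most 13 can be filled.
An assignment achieving 13: Shift 1→Farahani, Shift 2→Farahani, Shift 3→Priya+Petrov, Shift 4→Farahani+Petrov, Shift 5→Olsen, Shift 6→Novak, Shift 7→Priya, Shift 8→Novak, Shift 9→Olsen+Quispe, Shift 10→Quispe.
Loads: Priya 2/2, Farahani 3/3, Olsen 2/2, Petrov 2/2, Quispe 2/2, Novak 2/2.

13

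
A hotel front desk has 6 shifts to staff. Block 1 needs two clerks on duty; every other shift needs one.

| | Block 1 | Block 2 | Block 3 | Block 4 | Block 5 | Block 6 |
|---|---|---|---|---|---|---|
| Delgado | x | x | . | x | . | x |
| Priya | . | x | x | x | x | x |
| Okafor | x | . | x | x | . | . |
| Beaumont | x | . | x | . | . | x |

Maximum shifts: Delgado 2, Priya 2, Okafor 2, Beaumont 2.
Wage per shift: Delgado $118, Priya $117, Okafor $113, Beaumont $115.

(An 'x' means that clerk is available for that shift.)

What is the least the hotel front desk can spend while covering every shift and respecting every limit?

$808

Block 5 can only be covered by Priya, so that assignment is forced.
Picking the cheapest available clerk for each shift independently would cost $803, but that ignores the shift limits.
An optimal schedule: Block 1→Okafor+Beaumont, Block 2→Priya, Block 3→Okafor, Block 4→Delgado, Block 5→Priya, Block 6→Beaumont.
Total: 113 + 115 + 117 + 113 + 118 + 117 + 115 = $808.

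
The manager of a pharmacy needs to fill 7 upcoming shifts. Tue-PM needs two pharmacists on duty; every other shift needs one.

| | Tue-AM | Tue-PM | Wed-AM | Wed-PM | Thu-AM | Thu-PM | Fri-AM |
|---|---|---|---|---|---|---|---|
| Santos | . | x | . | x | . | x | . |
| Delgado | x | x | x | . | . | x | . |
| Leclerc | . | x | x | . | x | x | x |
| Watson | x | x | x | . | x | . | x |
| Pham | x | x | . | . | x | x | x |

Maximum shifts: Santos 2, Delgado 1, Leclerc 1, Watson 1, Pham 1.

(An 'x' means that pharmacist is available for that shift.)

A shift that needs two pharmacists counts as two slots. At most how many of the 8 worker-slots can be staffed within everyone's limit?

Total capacity across all pharmacists is 2+1+1+1+1 = 6, and 8 slots are needed, so at most 6 can be filled.
An assignment achieving 6: Tue-AM→Delgado, Wed-AM→Leclerc, Wed-PM→Santos, Thu-AM→Watson, Thu-PM→Santos, Fri-AM→Pham.
Loads: Santos 2/2, Delgado 1/1, Leclerc 1/1, Watson 1/1, Pham 1/1.

6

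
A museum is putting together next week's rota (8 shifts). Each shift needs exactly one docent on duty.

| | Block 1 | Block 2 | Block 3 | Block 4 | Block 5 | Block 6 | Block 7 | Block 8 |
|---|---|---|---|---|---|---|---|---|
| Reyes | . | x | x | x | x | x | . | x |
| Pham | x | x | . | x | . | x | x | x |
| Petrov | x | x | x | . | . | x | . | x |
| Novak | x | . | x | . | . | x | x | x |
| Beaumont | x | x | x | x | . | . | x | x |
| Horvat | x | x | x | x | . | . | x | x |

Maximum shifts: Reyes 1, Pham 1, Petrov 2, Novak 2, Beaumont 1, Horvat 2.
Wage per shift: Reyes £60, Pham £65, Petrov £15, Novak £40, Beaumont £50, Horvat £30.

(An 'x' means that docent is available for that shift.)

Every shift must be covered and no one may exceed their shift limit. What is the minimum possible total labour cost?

Block 5 can only be covered by Reyes, so that assignment is forced.
Picking the cheapest available docent for each shift independently would cost £195, but that ignores the shift limits.
An optimal schedule: Block 1→Petrov, Block 2→Beaumont, Block 3→Novak, Block 4→Horvat, Block 5→Reyes, Block 6→Petrov, Block 7→Horvat, Block 8→Novak.
Total: 15 + 50 + 40 + 30 + 60 + 15 + 30 + 40 = £280.

£280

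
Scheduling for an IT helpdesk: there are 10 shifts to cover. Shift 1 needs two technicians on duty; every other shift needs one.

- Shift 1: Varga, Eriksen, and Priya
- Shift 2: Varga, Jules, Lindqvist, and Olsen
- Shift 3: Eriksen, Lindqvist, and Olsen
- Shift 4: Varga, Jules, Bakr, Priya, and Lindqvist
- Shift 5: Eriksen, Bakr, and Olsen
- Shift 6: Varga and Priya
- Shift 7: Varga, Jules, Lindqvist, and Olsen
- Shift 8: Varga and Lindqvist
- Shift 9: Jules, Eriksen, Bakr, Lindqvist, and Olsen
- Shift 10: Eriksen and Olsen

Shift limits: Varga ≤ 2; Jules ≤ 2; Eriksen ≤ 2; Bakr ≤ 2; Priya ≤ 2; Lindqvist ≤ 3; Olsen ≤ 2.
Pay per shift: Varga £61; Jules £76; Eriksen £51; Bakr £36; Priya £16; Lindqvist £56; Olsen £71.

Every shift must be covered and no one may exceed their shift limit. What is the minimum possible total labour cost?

Picking the cheapest available technician for each shift independently would cost £441, but that ignores the shift limits.
An optimal schedule: Shift 1→Priya+Eriksen, Shift 2→Lindqvist, Shift 3→Lindqvist, Shift 4→Varga, Shift 5→Bakr, Shift 6→Priya, Shift 7→Varga, Shift 8→Lindqvist, Shift 9→Bakr, Shift 10→Eriksen.
Total: 16 + 51 + 56 + 56 + 61 + 36 + 16 + 61 + 56 + 36 + 51 = £496.

£496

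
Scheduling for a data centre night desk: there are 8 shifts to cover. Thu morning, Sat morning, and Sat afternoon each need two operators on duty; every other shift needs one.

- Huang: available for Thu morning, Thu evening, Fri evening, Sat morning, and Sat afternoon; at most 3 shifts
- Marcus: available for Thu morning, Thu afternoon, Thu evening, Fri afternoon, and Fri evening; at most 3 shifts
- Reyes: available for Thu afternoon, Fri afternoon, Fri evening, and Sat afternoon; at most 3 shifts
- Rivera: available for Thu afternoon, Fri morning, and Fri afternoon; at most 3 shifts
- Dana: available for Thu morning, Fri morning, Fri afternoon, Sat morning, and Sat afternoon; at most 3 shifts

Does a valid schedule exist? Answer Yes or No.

Yes

Sat morning can only be covered by Huang and Dana, so that assignment is forced.
One valid schedule: Thu morning→Huang+Marcus, Thu afternoon→Marcus, Thu evening→Huang, Fri morning→Rivera, Fri afternoon→Reyes, Fri evening→Marcus, Sat morning→Huang+Dana, Sat afternoon→Reyes+Dana.
Loads: Huang 3/3, Marcus 3/3, Reyes 2/3, Rivera 1/3, Dana 2/3 — all within limits.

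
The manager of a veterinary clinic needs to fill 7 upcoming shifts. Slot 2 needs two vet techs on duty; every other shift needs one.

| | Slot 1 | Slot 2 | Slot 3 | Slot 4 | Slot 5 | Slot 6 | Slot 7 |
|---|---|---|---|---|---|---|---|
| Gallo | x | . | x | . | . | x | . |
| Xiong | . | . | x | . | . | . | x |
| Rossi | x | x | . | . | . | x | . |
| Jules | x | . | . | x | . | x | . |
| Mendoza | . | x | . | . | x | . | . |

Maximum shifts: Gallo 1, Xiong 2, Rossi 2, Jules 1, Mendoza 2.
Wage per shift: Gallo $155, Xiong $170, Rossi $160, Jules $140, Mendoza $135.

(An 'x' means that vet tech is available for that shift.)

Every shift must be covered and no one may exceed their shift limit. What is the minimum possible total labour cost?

$1225

Slot 2 can only be covered by Rossi and Mendoza, so that assignment is forced.
Slot 4 can only be covered by Jules, so that assignment is forced.
Slot 5 can only be covered by Mendoza, so that assignment is forced.
Picking the cheapest available vet tech for each shift independently would cost $1175, but that ignores the shift limits.
An optimal schedule: Slot 1→Gallo, Slot 2→Rossi+Mendoza, Slot 3→Xiong, Slot 4→Jules, Slot 5→Mendoza, Slot 6→Rossi, Slot 7→Xiong.
Total: 155 + 160 + 135 + 170 + 140 + 135 + 160 + 170 = $1225.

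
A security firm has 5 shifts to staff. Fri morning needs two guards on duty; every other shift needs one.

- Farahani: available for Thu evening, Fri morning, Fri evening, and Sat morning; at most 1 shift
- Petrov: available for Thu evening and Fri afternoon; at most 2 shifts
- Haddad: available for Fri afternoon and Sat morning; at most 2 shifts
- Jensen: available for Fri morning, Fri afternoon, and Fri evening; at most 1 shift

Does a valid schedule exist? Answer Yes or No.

Total capacity is 6 and 6 slots are needed, so capacity alone doesn't rule it out.
Shifts {Fri morning, Fri evening} need 3 worker-slots in total, but the guards available for any of those shifts (Farahani and Jensen) can supply at most 2 among them. So no valid schedule exists.

No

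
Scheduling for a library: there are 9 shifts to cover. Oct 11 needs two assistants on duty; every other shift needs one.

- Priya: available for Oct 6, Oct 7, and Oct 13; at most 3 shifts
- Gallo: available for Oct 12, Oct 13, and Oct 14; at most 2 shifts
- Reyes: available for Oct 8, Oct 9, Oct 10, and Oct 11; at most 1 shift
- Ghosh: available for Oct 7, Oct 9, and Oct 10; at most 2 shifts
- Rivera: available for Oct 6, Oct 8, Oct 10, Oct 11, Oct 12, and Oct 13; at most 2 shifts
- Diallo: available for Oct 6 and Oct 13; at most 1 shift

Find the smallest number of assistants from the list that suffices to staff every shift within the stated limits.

5

10 slots to fill and no one can take more than 3, so at least ⌈10/3⌉ = 4 assistants are needed.
Any 4 assistants together have capacity at most 3+2+2+2 = 9 < 10 slots, so 4 can never suffice.
Priya, Gallo, Reyes, Ghosh, and Rivera alone can cover everything: Oct 6→Priya, Oct 7→Priya, Oct 8→Rivera, Oct 9→Ghosh, Oct 10→Ghosh, Oct 11→Reyes+Rivera, Oct 12→Gallo, Oct 13→Priya, Oct 14→Gallo.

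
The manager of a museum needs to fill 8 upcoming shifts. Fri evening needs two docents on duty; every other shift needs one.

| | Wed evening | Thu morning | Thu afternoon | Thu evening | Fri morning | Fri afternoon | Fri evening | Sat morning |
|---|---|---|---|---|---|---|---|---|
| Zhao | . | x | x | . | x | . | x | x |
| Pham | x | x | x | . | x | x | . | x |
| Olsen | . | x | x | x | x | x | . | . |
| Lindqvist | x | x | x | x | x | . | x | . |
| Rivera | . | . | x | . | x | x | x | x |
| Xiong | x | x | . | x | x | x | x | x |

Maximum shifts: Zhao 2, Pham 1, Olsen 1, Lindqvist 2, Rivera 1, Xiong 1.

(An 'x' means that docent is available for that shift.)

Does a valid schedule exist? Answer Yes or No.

Total capacity is 2+1+1+2+1+1 = 8 but 9 worker-slots are needed — infeasible.

No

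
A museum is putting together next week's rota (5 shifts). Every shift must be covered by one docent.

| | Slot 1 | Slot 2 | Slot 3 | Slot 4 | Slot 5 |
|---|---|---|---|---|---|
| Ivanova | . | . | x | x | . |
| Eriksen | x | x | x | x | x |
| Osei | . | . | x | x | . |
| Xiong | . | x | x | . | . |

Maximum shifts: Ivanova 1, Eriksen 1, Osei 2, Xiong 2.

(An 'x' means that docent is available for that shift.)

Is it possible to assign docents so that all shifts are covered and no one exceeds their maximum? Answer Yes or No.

No

Total capacity is 6 and 5 slots are needed, so capacity alone doesn't rule it out.
Shifts {Slot 1, Slot 5} need 2 worker-slots in total, but the docents available for any of those shifts (Eriksen) can supply at most 1 among them. So no valid schedule exists.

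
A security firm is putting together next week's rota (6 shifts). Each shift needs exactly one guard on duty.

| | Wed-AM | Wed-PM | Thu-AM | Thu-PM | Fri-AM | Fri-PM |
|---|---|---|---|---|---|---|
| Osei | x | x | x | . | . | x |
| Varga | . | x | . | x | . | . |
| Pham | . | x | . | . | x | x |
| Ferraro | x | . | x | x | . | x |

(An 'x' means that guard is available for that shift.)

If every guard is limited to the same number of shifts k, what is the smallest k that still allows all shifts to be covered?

With 4 guards and 6 worker-slots to fill, someone must work at least ⌈6/4⌉ = 2 shifts, so k ≥ 2.
k = 2 works: Wed-AM→Osei, Wed-PM→Varga, Thu-AM→Osei, Thu-PM→Varga, Fri-AM→Pham, Fri-PM→Pham.
Loads: Osei 2, Varga 2, Pham 2, Ferraro 0 — all ≤ 2.

2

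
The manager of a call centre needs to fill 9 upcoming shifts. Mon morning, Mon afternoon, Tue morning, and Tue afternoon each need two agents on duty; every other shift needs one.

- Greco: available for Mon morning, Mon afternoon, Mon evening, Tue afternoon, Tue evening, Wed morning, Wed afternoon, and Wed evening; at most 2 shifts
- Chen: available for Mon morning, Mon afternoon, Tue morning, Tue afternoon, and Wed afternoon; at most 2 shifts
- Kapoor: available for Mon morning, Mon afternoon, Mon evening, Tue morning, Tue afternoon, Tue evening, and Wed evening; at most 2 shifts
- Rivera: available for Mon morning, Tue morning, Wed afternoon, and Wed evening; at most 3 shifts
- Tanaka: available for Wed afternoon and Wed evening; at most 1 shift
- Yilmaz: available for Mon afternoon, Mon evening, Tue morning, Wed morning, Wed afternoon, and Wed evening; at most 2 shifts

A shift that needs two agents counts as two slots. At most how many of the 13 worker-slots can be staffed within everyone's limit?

12

Total capacity across all agents is 2+2+2+3+1+2 = 12, and 13 slots are needed, so at most 12 can be filled.
An assignment achieving 12: Mon morning→Chen+Rivera, Mon afternoon→Yilmaz, Mon evening→Kapoor, Tue morning→Rivera+Yilmaz, Tue afternoon→Chen+Kapoor, Tue evening→Greco, Wed morning→Greco, Wed afternoon→Rivera, Wed evening→Tanaka.
Loads: Greco 2/2, Chen 2/2, Kapoor 2/2, Rivera 3/3, Tanaka 1/1, Yilmaz 2/2.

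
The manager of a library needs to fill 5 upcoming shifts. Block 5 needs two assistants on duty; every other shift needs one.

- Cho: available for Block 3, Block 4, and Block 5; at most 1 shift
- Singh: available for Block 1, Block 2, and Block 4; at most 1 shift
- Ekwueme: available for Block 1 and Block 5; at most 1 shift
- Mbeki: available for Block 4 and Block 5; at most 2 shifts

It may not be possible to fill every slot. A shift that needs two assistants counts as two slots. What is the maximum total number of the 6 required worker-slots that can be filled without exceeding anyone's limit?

5

Total capacity across all assistants is 1+1+1+2 = 5, and 6 slots are needed, so at most 5 can be filled.
An assignment achieving 5: Block 1→Ekwueme, Block 2→Singh, Block 3→Cho, Block 4→Mbeki, Block 5→Mbeki.
Loads: Cho 1/1, Singh 1/1, Ekwueme 1/1, Mbeki 2/2.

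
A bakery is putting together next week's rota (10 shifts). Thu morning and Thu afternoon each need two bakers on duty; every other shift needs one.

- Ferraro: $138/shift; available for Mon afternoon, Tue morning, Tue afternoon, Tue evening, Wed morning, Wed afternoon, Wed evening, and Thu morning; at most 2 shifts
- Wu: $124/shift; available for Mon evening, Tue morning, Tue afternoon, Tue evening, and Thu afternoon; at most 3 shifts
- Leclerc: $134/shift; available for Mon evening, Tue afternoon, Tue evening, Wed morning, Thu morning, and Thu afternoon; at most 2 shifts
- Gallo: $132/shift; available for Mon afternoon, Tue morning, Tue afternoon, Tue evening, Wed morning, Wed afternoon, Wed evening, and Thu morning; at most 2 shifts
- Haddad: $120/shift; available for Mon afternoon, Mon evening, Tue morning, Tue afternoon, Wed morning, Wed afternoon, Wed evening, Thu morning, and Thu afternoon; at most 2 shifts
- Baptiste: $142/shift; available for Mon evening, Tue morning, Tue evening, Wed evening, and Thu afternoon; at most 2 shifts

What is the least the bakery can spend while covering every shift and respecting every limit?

$1562

Picking the cheapest available baker for each shift independently would cost $1460, but that ignores the shift limits.
An optimal schedule: Mon afternoon→Ferraro, Mon evening→Wu, Tue morning→Wu, Tue afternoon→Wu, Tue evening→Leclerc, Wed morning→Leclerc, Wed afternoon→Ferraro, Wed evening→Gallo, Thu morning→Gallo+Haddad, Thu afternoon→Haddad+Baptiste.
Total: 138 + 124 + 124 + 124 + 134 + 134 + 138 + 132 + 132 + 120 + 120 + 142 = $1562.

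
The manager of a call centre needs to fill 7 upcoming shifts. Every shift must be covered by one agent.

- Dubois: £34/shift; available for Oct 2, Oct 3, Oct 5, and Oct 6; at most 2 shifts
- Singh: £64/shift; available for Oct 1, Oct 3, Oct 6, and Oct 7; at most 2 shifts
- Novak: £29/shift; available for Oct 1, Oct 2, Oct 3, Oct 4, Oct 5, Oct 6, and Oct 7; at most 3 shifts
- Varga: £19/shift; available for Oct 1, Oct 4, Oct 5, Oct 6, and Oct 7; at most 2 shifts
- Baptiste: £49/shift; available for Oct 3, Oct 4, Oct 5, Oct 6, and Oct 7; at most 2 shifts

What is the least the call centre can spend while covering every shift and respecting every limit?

£193

Picking the cheapest available agent for each shift independently would cost £153, but that ignores the shift limits.
An optimal schedule: Oct 1→Varga, Oct 2→Novak, Oct 3→Novak, Oct 4→Varga, Oct 5→Dubois, Oct 6→Dubois, Oct 7→Novak.
Total: 19 + 29 + 29 + 19 + 34 + 34 + 29 = £193.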